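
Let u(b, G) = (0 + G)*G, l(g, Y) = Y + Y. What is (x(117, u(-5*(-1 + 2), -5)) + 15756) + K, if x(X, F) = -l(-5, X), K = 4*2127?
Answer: 24030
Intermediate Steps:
l(g, Y) = 2*Y
u(b, G) = G² (u(b, G) = G*G = G²)
K = 8508
x(X, F) = -2*X
(x(117, u(-5*(-1 + 2), -5)) + 15756) + K = (-2*117 + 15756) + 8508 = (-234 + 15756) + 8508 = 15522 + 8508 = 24030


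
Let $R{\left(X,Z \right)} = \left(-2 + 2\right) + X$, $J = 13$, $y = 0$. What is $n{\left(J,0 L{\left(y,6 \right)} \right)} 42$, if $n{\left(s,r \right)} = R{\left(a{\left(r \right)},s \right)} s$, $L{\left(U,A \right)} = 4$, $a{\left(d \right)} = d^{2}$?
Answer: $0$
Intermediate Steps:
$R{\left(X,Z \right)} = X$ ($R{\left(X,Z \right)} = 0 + X = X$)
$n{\left(s,r \right)} = s r^{2}$ ($n{\left(s,r \right)} = r^{2} s = s r^{2}$)
$n{\left(J,0 L{\left(y,6 \right)} \right)} 42 = 13 \left(0 \cdot 4\right)^{2} \cdot 42 = 13 \cdot 0^{2} \cdot 42 = 13 \cdot 0 \cdot 42 = 0 \cdot 42 = 0$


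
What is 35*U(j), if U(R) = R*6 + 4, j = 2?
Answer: 560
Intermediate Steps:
U(R) = 4 + 6*R (U(R) = 6*R + 4 = 4 + 6*R)
35*U(j) = 35*(4 + 6*2) = 35*(4 + 12) = 35*16 = 560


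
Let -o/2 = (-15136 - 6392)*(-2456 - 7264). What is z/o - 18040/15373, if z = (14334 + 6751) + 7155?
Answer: -94378150829/80420836392 ≈ -1.1736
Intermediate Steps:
o = -418504320 (o = -2*(-15136 - 6392)*(-2456 - 7264) = -(-43056)*(-9720) = -2*209252160 = -418504320)
z = 28240 (z = 21085 + 7155 = 28240)
z/o - 18040/15373 = 28240/(-418504320) - 18040/15373 = 28240*(-1/418504320) - 18040*1/15373 = -353/5231304 - 18040/15373 = -94378150829/80420836392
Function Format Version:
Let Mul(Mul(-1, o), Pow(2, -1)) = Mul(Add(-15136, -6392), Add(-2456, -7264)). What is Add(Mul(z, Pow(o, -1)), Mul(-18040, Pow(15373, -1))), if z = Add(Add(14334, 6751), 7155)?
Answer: Rational(-94378150829, 80420836392) ≈ -1.1736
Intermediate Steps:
o = -418504320 (o = Mul(-2, Mul(Add(-15136, -6392), Add(-2456, -7264))) = Mul(-2, Mul(-21528, -9720)) = Mul(-2, 209252160) = -418504320)
z = 28240 (z = Add(21085, 7155) = 28240)
Add(Mul(z, Pow(o, -1)), Mul(-18040, Pow(15373, -1))) = Add(Mul(28240, Pow(-418504320, -1)), Mul(-18040, Pow(15373, -1))) = Add(Mul(28240, Rational(-1, 418504320)), Mul(-18040, Rational(1, 15373))) = Add(Rational(-353, 5231304), Rational(-18040, 15373)) = Rational(-94378150829, 80420836392)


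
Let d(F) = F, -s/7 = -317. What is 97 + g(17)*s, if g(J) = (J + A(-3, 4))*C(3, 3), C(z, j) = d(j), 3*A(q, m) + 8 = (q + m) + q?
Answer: 91076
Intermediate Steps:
s = 2219 (s = -7*(-317) = 2219)
A(q, m) = -8/3 + m/3 + 2*q/3 (A(q, m) = -8/3 + ((q + m) + q)/3 = -8/3 + ((m + q) + q)/3 = -8/3 + (m + 2*q)/3 = -8/3 + (m/3 + 2*q/3) = -8/3 + m/3 + 2*q/3)
C(z, j) = j
g(J) = -10 + 3*J (g(J) = (J + (-8/3 + (1/3)*4 + (2/3)*(-3)))*3 = (J + (-8/3 + 4/3 - 2))*3 = (J - 10/3)*3 = (-10/3 + J)*3 = -10 + 3*J)
97 + g(17)*s = 97 + (-10 + 3*17)*2219 = 97 + (-10 + 51)*2219 = 97 + 41*2219 = 97 + 90979 = 91076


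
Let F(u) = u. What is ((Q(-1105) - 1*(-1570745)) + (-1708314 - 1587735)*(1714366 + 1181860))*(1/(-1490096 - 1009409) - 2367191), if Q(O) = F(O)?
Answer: 56482426624290839197253904/2499505 ≈ 2.2597e+19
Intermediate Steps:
Q(O) = O
((Q(-1105) - 1*(-1570745)) + (-1708314 - 1587735)*(1714366 + 1181860))*(1/(-1490096 - 1009409) - 2367191) = ((-1105 - 1*(-1570745)) + (-1708314 - 1587735)*(1714366 + 1181860))*(1/(-1490096 - 1009409) - 2367191) = ((-1105 + 1570745) - 3296049*2896226)*(1/(-2499505) - 2367191) = (1569640 - 9546102811074)*(-1/2499505 - 2367191) = -9546101241434*(-5916805740456/2499505) = 56482426624290839197253904/2499505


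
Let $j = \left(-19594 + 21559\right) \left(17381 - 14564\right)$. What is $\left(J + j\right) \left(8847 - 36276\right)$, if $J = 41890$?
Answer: $-152979624555$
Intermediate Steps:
$j = 5535405$ ($j = 1965 \cdot 2817 = 5535405$)
$\left(J + j\right) \left(8847 - 36276\right) = \left(41890 + 5535405\right) \left(8847 - 36276\right) = 5577295 \left(-27429\right) = -152979624555$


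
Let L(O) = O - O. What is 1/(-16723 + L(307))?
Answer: -1/16723 ≈ -5.9798e-5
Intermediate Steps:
L(O) = 0
1/(-16723 + L(307)) = 1/(-16723 + 0) = 1/(-16723) = -1/16723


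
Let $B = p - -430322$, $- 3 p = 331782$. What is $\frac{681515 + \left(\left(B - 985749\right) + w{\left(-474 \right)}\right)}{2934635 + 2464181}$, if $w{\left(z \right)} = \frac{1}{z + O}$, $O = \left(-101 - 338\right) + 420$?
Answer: $\frac{7638541}{2661616288} \approx 0.0028699$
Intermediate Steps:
$p = -110594$ ($p = \left(- \frac{1}{3}\right) 331782 = -110594$)
$O = -19$ ($O = -439 + 420 = -19$)
$B = 319728$ ($B = -110594 - -430322 = -110594 + 430322 = 319728$)
$w{\left(z \right)} = \frac{1}{-19 + z}$ ($w{\left(z \right)} = \frac{1}{z - 19} = \frac{1}{-19 + z}$)
$\frac{681515 + \left(\left(B - 985749\right) + w{\left(-474 \right)}\right)}{2934635 + 2464181} = \frac{681515 + \left(\left(319728 - 985749\right) + \frac{1}{-19 - 474}\right)}{2934635 + 2464181} = \frac{681515 - \left(666021 - \frac{1}{-493}\right)}{5398816} = \left(681515 - \frac{328348354}{493}\right) \frac{1}{5398816} = \frac{7638541}{493} \cdot \frac{1}{5398816} = \frac{7638541}{2661616288}$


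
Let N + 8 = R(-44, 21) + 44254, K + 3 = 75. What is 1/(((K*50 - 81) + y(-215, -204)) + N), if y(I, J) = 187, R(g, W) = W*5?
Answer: 1/48057 ≈ 2.0809e-5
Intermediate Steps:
R(g, W) = 5*W
K = 72 (K = -3 + 75 = 72)
N = 44351 (N = -8 + (5*21 + 44254) = -8 + (105 + 44254) = -8 + 44359 = 44351)
1/(((K*50 - 81) + y(-215, -204)) + N) = 1/(((72*50 - 81) + 187) + 44351) = 1/(((3600 - 81) + 187) + 44351) = 1/((3519 + 187) + 44351) = 1/(3706 + 44351) = 1/48057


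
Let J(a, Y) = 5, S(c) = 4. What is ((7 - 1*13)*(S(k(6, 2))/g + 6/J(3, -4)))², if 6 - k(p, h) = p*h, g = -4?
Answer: 36/25 ≈ 1.4400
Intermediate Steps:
k(p, h) = 6 - h*p (k(p, h) = 6 - p*h = 6 - h*p)
((7 - 1*13)*(S(k(6, 2))/g + 6/J(3, -4)))² = ((7 - 1*13)*(4/(-4) + 6/5))² = ((7 - 13)*(4*(-¼) + 6*(⅕)))² = (-6*(-1 + 6/5))² = (-6*⅕)² = (-6/5)² = 36/25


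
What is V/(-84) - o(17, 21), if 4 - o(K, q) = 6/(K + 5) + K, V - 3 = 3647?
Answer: -13943/462 ≈ -30.180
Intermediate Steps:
V = 3650 (V = 3 + 3647 = 3650)
o(K, q) = 4 - K - 6/(5 + K) (o(K, q) = 4 - (6/(K + 5) + K) = 4 - (6/(5 + K) + K) = 4 - (K + 6/(5 + K)) = 4 + (-K - 6/(5 + K)) = 4 - K - 6/(5 + K))
V/(-84) - o(17, 21) = 3650/(-84) - (14 - 1*17 - 1*17²)/(5 + 17) = 3650*(-1/84) - (14 - 17 - 1*289)/22 = -1825/42 - (14 - 17 - 289)/22 = -1825/42 - (-292)/22 = -1825/42 - 1*(-146/11) = -1825/42 + 146/11 = -13943/462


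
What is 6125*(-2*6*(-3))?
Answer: 220500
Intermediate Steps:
6125*(-2*6*(-3)) = 6125*(-12*(-3)) = 6125*36 = 220500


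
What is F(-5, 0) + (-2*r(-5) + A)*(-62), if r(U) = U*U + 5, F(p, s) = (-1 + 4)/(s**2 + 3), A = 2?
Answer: 3597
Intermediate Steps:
F(p, s) = 3/(3 + s**2)
r(U) = 5 + U**2 (r(U) = U**2 + 5 = 5 + U**2)
F(-5, 0) + (-2*r(-5) + A)*(-62) = 3/(3 + 0**2) + (-2*(5 + (-5)**2) + 2)*(-62) = 3/(3 + 0) + (-2*(5 + 25) + 2)*(-62) = 3/3 + (-2*30 + 2)*(-62) = 3*(1/3) + (-60 + 2)*(-62) = 1 - 58*(-62) = 1 + 3596 = 3597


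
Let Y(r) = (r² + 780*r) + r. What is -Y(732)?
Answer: -1107516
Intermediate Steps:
Y(r) = r² + 781*r
-Y(732) = -732*(781 + 732) = -732*1513 = -1*1107516 = -1107516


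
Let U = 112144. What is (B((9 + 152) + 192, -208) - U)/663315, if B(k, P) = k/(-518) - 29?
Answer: -58105967/343597170 ≈ -0.16911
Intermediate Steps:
B(k, P) = -29 - k/518 (B(k, P) = -k/518 - 29 = -29 - k/518)
(B((9 + 152) + 192, -208) - U)/663315 = ((-29 - ((9 + 152) + 192)/518) - 1*112144)/663315 = ((-29 - (161 + 192)/518) - 112144)*(1/663315) = ((-29 - 1/518*353) - 112144)*(1/663315) = ((-29 - 353/518) - 112144)*(1/663315) = (-15375/518 - 112144)*(1/663315) = -58105967/518*1/663315 = -58105967/343597170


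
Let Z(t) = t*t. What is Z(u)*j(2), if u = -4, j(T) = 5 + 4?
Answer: 144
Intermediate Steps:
j(T) = 9
Z(t) = t²
Z(u)*j(2) = (-4)²*9 = 16*9 = 144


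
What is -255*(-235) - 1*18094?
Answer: 41831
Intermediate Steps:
-255*(-235) - 1*18094 = -51*(-1175) - 18094 = 59925 - 18094 = 41831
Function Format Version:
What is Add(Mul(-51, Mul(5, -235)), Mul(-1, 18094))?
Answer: 41831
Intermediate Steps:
Add(Mul(-51, Mul(5, -235)), Mul(-1, 18094)) = Add(Mul(-51, -1175), -18094) = Add(59925, -18094) = 41831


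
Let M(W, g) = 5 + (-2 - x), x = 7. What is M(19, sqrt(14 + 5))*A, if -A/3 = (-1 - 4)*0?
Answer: 0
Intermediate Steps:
A = 0 (A = -3*(-1 - 4)*0 = -(-15)*0 = -3*0 = 0)
M(W, g) = -4 (M(W, g) = 5 + (-2 - 1*7) = 5 + (-2 - 7) = 5 - 9 = -4)
M(19, sqrt(14 + 5))*A = -4*0 = 0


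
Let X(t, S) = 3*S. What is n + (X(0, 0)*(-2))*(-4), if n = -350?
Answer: -350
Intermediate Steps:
n + (X(0, 0)*(-2))*(-4) = -350 + ((3*0)*(-2))*(-4) = -350 + (0*(-2))*(-4) = -350 + 0*(-4) = -350 + 0 = -350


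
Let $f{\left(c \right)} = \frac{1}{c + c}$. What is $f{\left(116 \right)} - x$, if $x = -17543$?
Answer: $\frac{4069977}{232} \approx 17543.0$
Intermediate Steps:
$f{\left(c \right)} = \frac{1}{2 c}$
$f{\left(116 \right)} - x = \frac{1}{2 \cdot 116} - -17543 = \frac{1}{2} \cdot \frac{1}{116} + 17543 = \frac{1}{232} + 17543 = \frac{4069977}{232}$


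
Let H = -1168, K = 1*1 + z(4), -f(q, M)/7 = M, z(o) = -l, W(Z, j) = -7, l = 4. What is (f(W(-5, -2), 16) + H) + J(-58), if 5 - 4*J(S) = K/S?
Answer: -296673/232 ≈ -1278.8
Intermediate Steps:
z(o) = -4 (z(o) = -1*4 = -4)
f(q, M) = -7*M
K = -3 (K = 1*1 - 4 = 1 - 4 = -3)
J(S) = 5/4 + 3/(4*S) (J(S) = 5/4 - (-3)/(4*S) = 5/4 + 3/(4*S))
(f(W(-5, -2), 16) + H) + J(-58) = (-7*16 - 1168) + (¼)*(3 + 5*(-58))/(-58) = (-112 - 1168) + (¼)*(-1/58)*(3 - 290) = -1280 + (¼)*(-1/58)*(-287) = -1280 + 287/232 = -296673/232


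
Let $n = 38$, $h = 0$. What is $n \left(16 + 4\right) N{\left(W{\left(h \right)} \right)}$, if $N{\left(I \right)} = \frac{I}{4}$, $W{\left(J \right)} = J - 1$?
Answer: $-190$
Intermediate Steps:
$W{\left(J \right)} = -1 + J$
$N{\left(I \right)} = \frac{I}{4}$ ($N{\left(I \right)} = I \frac{1}{4} = \frac{I}{4}$)
$n \left(16 + 4\right) N{\left(W{\left(h \right)} \right)} = 38 \left(16 + 4\right) \frac{-1 + 0}{4} = 38 \cdot 20 \cdot \frac{1}{4} \left(-1\right) = 760 \left(- \frac{1}{4}\right) = -190$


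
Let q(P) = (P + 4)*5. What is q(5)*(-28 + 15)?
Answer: -585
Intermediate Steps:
q(P) = 20 + 5*P (q(P) = (4 + P)*5 = 20 + 5*P)
q(5)*(-28 + 15) = (20 + 5*5)*(-28 + 15) = (20 + 25)*(-13) = 45*(-13) = -585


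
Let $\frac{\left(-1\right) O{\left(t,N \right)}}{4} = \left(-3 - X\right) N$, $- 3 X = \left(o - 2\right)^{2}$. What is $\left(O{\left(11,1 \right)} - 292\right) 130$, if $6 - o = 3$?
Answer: $- \frac{109720}{3} \approx -36573.0$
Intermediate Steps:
$o = 3$ ($o = 6 - 3 = 3$)
$X = - \frac{1}{3}$ ($X = - \frac{\left(3 - 2\right)^{2}}{3} = - \frac{1^{2}}{3} = \left(- \frac{1}{3}\right) 1 = - \frac{1}{3} \approx -0.33333$)
$O{\left(t,N \right)} = \frac{32 N}{3}$ ($O{\left(t,N \right)} = - 4 \left(-3 - - \frac{1}{3}\right) N = - 4 \left(-3 + \frac{1}{3}\right) N = - 4 \left(- \frac{8 N}{3}\right) = \frac{32 N}{3}$)
$\left(O{\left(11,1 \right)} - 292\right) 130 = \left(\frac{32}{3} \cdot 1 - 292\right) 130 = \left(\frac{32}{3} - 292\right) 130 = \left(- \frac{844}{3}\right) 130 = - \frac{109720}{3}$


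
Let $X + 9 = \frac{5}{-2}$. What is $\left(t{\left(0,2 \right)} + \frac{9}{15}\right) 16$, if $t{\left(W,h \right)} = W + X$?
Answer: $- \frac{872}{5} \approx -174.4$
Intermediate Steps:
$X = - \frac{23}{2}$ ($X = -9 + \frac{5}{-2} = -9 + 5 \left(- \frac{1}{2}\right) = -9 - \frac{5}{2} = - \frac{23}{2} \approx -11.5$)
$t{\left(W,h \right)} = - \frac{23}{2} + W$ ($t{\left(W,h \right)} = W - \frac{23}{2} = - \frac{23}{2} + W$)
$\left(t{\left(0,2 \right)} + \frac{9}{15}\right) 16 = \left(\left(- \frac{23}{2} + 0\right) + \frac{9}{15}\right) 16 = \left(- \frac{23}{2} + 9 \cdot \frac{1}{15}\right) 16 = \left(- \frac{23}{2} + \frac{3}{5}\right) 16 = \left(- \frac{109}{10}\right) 16 = - \frac{872}{5}$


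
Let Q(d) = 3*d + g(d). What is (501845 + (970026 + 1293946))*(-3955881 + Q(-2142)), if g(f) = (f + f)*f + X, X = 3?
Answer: 14421036217608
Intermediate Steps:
g(f) = 3 + 2*f² (g(f) = (f + f)*f + 3 = (2*f)*f + 3 = 2*f² + 3 = 3 + 2*f²)
Q(d) = 3 + 2*d² + 3*d (Q(d) = 3*d + (3 + 2*d²) = 3 + 2*d² + 3*d)
(501845 + (970026 + 1293946))*(-3955881 + Q(-2142)) = (501845 + (970026 + 1293946))*(-3955881 + (3 + 2*(-2142)² + 3*(-2142))) = (501845 + 2263972)*(-3955881 + (3 + 2*4588164 - 6426)) = 2765817*(-3955881 + (3 + 9176328 - 6426)) = 2765817*(-3955881 + 9169905) = 2765817*5214024 = 14421036217608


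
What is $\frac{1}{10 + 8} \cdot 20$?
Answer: $\frac{10}{9} \approx 1.1111$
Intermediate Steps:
$\frac{1}{10 + 8} \cdot 20 = \frac{1}{18} \cdot 20 = \frac{10}{9}$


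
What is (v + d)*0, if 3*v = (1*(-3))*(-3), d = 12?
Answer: 0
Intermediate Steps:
v = 3 (v = ((1*(-3))*(-3))/3 = (-3*(-3))/3 = (⅓)*9 = 3)
(v + d)*0 = (3 + 12)*0 = 15*0 = 0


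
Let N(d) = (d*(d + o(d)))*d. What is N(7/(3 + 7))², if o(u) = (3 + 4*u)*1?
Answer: 405769/40000 ≈ 10.144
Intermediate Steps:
o(u) = 3 + 4*u
N(d) = d²*(3 + 5*d) (N(d) = (d*(d + (3 + 4*d)))*d = (d*(3 + 5*d))*d = d²*(3 + 5*d))
N(7/(3 + 7))² = ((7/(3 + 7))²*(3 + 5*(7/(3 + 7))))² = ((7/10)²*(3 + 5*(7/10)))² = (49*(3 + 7/2)/100)² = ((49/100)*(13/2))² = (637/200)² = 405769/40000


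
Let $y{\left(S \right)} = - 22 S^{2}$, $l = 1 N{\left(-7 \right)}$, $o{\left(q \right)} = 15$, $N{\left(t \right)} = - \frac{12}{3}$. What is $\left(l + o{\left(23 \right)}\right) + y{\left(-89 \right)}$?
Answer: $-174251$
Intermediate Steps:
$N{\left(t \right)} = -4$ ($N{\left(t \right)} = \left(-12\right) \frac{1}{3} = -4$)
$l = -4$ ($l = 1 \left(-4\right) = -4$)
$\left(l + o{\left(23 \right)}\right) + y{\left(-89 \right)} = \left(-4 + 15\right) - 22 \left(-89\right)^{2} = 11 - 174262 = -174251$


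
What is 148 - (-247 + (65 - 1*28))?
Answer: 358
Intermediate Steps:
148 - (-247 + (65 - 1*28)) = 148 - (-247 + (65 - 28)) = 148 - (-247 + 37) = 148 - 1*(-210) = 148 + 210 = 358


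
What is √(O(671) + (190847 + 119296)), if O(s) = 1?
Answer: 8*√4846 ≈ 556.91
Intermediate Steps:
√(O(671) + (190847 + 119296)) = √(1 + (190847 + 119296)) = √(1 + 310143) = √310144 = 8*√4846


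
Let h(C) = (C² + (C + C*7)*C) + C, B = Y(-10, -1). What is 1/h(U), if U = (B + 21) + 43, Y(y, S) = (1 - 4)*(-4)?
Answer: 1/52060 ≈ 1.9209e-5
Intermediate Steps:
Y(y, S) = 12 (Y(y, S) = -3*(-4) = 12)
B = 12
U = 76 (U = (12 + 21) + 43 = 33 + 43 = 76)
h(C) = C + 9*C² (h(C) = (C² + (C + 7*C)*C) + C = (C² + (8*C)*C) + C = (C² + 8*C²) + C = 9*C² + C = C + 9*C²)
1/h(U) = 1/(76*(1 + 9*76)) = 1/(76*(1 + 684)) = 1/(76*685) = 1/52060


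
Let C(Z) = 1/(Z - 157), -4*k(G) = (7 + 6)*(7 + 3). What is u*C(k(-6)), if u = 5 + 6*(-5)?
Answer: 50/379 ≈ 0.13193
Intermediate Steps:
k(G) = -65/2 (k(G) = -(7 + 6)*(7 + 3)/4 = -13*10/4 = -¼*130 = -65/2)
C(Z) = 1/(-157 + Z)
u = -25 (u = 5 - 30 = -25)
u*C(k(-6)) = -25/(-157 - 65/2) = -25/(-379/2) = -25*(-2/379) = 50/379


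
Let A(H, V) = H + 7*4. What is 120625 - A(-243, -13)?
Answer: 120840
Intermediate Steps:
A(H, V) = 28 + H (A(H, V) = H + 28 = 28 + H)
120625 - A(-243, -13) = 120625 - (28 - 243) = 120625 - 1*(-215) = 120625 + 215 = 120840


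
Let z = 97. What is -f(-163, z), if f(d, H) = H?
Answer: -97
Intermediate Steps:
-f(-163, z) = -1*97 = -97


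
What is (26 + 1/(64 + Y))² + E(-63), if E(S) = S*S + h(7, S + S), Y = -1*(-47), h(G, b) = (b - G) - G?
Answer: 55511878/12321 ≈ 4505.5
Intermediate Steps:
h(G, b) = b - 2*G
Y = 47
E(S) = -14 + S² + 2*S (E(S) = S*S + ((S + S) - 2*7) = S² + (2*S - 14) = S² + (-14 + 2*S) = -14 + S² + 2*S)
(26 + 1/(64 + Y))² + E(-63) = (26 + 1/(64 + 47))² + (-14 + (-63)² + 2*(-63)) = (26 + 1/111)² + (-14 + 3969 - 126) = (26 + 1/111)² + 3829 = (2887/111)² + 3829 = 8334769/12321 + 3829 = 55511878/12321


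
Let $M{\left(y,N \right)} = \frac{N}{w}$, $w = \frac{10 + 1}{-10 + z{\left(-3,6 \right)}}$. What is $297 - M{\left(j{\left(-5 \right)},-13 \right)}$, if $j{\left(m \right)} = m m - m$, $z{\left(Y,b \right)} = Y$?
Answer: $\frac{3098}{11} \approx 281.64$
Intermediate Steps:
$j{\left(m \right)} = m^{2} - m$
$w = - \frac{11}{13}$ ($w = \frac{10 + 1}{-10 - 3} = \frac{11}{-13} = 11 \left(- \frac{1}{13}\right) = - \frac{11}{13} \approx -0.84615$)
$M{\left(y,N \right)} = - \frac{13 N}{11}$ ($M{\left(y,N \right)} = \frac{N}{- \frac{11}{13}} = N \left(- \frac{13}{11}\right) = - \frac{13 N}{11}$)
$297 - M{\left(j{\left(-5 \right)},-13 \right)} = 297 - \left(- \frac{13}{11}\right) \left(-13\right) = 297 - \frac{169}{11} = \frac{3098}{11}$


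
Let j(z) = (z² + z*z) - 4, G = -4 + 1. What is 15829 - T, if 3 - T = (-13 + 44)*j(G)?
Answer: 16260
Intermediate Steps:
G = -3
j(z) = -4 + 2*z² (j(z) = (z² + z²) - 4 = 2*z² - 4 = -4 + 2*z²)
T = -431 (T = 3 - (-13 + 44)*(-4 + 2*(-3)²) = 3 - 31*(-4 + 2*9) = 3 - 31*(-4 + 18) = 3 - 31*14 = 3 - 1*434 = 3 - 434 = -431)
15829 - T = 15829 - 1*(-431) = 15829 + 431 = 16260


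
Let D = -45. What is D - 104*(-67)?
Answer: 6923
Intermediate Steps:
D - 104*(-67) = -45 - 104*(-67) = -45 + 6968 = 6923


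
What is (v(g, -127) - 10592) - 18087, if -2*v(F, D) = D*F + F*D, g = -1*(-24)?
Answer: -25631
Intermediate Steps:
g = 24
v(F, D) = -D*F (v(F, D) = -(D*F + F*D)/2 = -(D*F + D*F)/2 = -D*F)
(v(g, -127) - 10592) - 18087 = (-1*(-127)*24 - 10592) - 18087 = (3048 - 10592) - 18087 = -7544 - 18087 = -25631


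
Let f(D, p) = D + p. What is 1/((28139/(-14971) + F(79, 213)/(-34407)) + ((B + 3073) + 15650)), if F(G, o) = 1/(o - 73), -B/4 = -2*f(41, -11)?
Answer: 72115007580/1367381343724349 ≈ 5.2740e-5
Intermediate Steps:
B = 240 (B = -(-8)*(41 - 11) = -(-8)*30 = -4*(-60) = 240)
F(G, o) = 1/(-73 + o)
1/((28139/(-14971) + F(79, 213)/(-34407)) + ((B + 3073) + 15650)) = 1/((28139/(-14971) + 1/((-73 + 213)*(-34407))) + ((240 + 3073) + 15650)) = 1/((28139*(-1/14971) - 1/34407/140) + (3313 + 15650)) = 1/((-28139/14971 + (1/140)*(-1/34407)) + 18963) = 1/((-28139/14971 - 1/4816980) + 18963) = 1/(-135545015191/72115007580 + 18963) = 1/(1367381343724349/72115007580) = 72115007580/1367381343724349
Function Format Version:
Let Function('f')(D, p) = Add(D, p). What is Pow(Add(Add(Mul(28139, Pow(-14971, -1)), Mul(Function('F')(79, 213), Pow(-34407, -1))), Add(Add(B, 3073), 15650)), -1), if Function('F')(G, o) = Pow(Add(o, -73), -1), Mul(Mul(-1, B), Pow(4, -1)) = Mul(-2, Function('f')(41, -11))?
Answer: Rational(72115007580, 1367381343724349) ≈ 5.2740e-5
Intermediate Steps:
B = 240 (B = Mul(-4, Mul(-2, Add(41, -11))) = Mul(-4, Mul(-2, 30)) = Mul(-4, -60) = 240)
Function('F')(G, o) = Pow(Add(-73, o), -1)
Pow(Add(Add(Mul(28139, Pow(-14971, -1)), Mul(Function('F')(79, 213), Pow(-34407, -1))), Add(Add(B, 3073), 15650)), -1) = Pow(Add(Add(Mul(28139, Pow(-14971, -1)), Mul(Pow(Add(-73, 213), -1), Pow(-34407, -1))), Add(Add(240, 3073), 15650)), -1) = Pow(Add(Add(Mul(28139, Rational(-1, 14971)), Mul(Pow(140, -1), Rational(-1, 34407))), Add(3313, 15650)), -1) = Pow(Add(Add(Rational(-28139, 14971), Mul(Rational(1, 140), Rational(-1, 34407))), 18963), -1) = Pow(Add(Add(Rational(-28139, 14971), Rational(-1, 4816980)), 18963), -1) = Pow(Add(Rational(-135545015191, 72115007580), 18963), -1) = Pow(Rational(1367381343724349, 72115007580), -1) = Rational(72115007580, 1367381343724349)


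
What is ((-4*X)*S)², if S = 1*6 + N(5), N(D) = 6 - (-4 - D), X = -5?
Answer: 176400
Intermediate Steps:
N(D) = 10 + D (N(D) = 6 + (4 + D) = 10 + D)
S = 21 (S = 1*6 + (10 + 5) = 6 + 15 = 21)
((-4*X)*S)² = (-4*(-5)*21)² = (20*21)² = 420² = 176400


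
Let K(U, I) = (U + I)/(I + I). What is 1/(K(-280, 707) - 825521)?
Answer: -202/166755181 ≈ -1.2114e-6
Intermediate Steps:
K(U, I) = (I + U)/(2*I) (K(U, I) = (I + U)/((2*I)) = (I + U)*(1/(2*I)) = (I + U)/(2*I))
1/(K(-280, 707) - 825521) = 1/((½)*(707 - 280)/707 - 825521) = 1/((½)*(1/707)*427 - 825521) = 1/(61/202 - 825521) = 1/(-166755181/202) = -202/166755181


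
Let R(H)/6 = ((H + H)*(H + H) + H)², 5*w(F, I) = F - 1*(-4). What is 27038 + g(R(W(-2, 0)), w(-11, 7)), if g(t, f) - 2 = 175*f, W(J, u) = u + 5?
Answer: 26795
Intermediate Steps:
w(F, I) = ⅘ + F/5 (w(F, I) = (F - 1*(-4))/5 = (F + 4)/5 = (4 + F)/5 = ⅘ + F/5)
W(J, u) = 5 + u
R(H) = 6*(H + 4*H²)² (R(H) = 6*((H + H)*(H + H) + H)² = 6*((2*H)*(2*H) + H)² = 6*(4*H² + H)² = 6*(H + 4*H²)²)
g(t, f) = 2 + 175*f
27038 + g(R(W(-2, 0)), w(-11, 7)) = 27038 + (2 + 175*(⅘ + (⅕)*(-11))) = 27038 + (2 + 175*(⅘ - 11/5)) = 27038 + (2 + 175*(-7/5)) = 27038 + (2 - 245) = 27038 - 243 = 26795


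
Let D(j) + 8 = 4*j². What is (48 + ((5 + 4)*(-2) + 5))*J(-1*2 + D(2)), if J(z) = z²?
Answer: 1260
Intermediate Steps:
D(j) = -8 + 4*j²
(48 + ((5 + 4)*(-2) + 5))*J(-1*2 + D(2)) = (48 + ((5 + 4)*(-2) + 5))*(-1*2 + (-8 + 4*2²))² = (48 + (9*(-2) + 5))*(-2 + (-8 + 4*4))² = (48 + (-18 + 5))*(-2 + (-8 + 16))² = (48 - 13)*(-2 + 8)² = 35*6² = 35*36 = 1260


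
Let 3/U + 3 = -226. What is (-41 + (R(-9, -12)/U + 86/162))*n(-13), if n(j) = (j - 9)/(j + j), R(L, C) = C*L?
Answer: -7381462/1053 ≈ -7009.9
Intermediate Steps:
U = -3/229 (U = 3/(-3 - 226) = 3/(-229) = 3*(-1/229) = -3/229 ≈ -0.013100)
n(j) = (-9 + j)/(2*j) (n(j) = (-9 + j)/((2*j)) = (-9 + j)*(1/(2*j)) = (-9 + j)/(2*j))
(-41 + (R(-9, -12)/U + 86/162))*n(-13) = (-41 + ((-12*(-9))/(-3/229) + 86/162))*((½)*(-9 - 13)/(-13)) = (-41 + (108*(-229/3) + 86*(1/162)))*((½)*(-1/13)*(-22)) = (-41 + (-8244 + 43/81))*(11/13) = (-41 - 667721/81)*(11/13) = -671042/81*11/13 = -7381462/1053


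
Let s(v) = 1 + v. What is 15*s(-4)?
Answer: -45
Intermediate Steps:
15*s(-4) = 15*(1 - 4) = 15*(-3) = -45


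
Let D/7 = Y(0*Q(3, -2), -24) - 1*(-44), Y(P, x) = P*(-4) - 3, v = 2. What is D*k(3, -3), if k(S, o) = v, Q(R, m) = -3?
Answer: 574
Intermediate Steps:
k(S, o) = 2
Y(P, x) = -3 - 4*P (Y(P, x) = -4*P - 3 = -3 - 4*P)
D = 287 (D = 7*((-3 - 0*(-3)) - 1*(-44)) = 7*((-3 - 4*0) + 44) = 7*((-3 + 0) + 44) = 7*(-3 + 44) = 7*41 = 287)
D*k(3, -3) = 287*2 = 574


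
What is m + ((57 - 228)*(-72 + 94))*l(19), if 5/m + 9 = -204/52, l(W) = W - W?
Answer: -65/168 ≈ -0.38690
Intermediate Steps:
l(W) = 0
m = -65/168 (m = 5/(-9 - 204/52) = 5/(-9 - 204*1/52) = 5/(-9 - 51/13) = 5/(-168/13) = 5*(-13/168) = -65/168 ≈ -0.38690)
m + ((57 - 228)*(-72 + 94))*l(19) = -65/168 + ((57 - 228)*(-72 + 94))*0 = -65/168 - 171*22*0 = -65/168 - 3762*0 = -65/168 + 0 = -65/168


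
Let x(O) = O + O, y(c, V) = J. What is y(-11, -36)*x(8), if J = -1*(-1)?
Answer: 16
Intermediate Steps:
J = 1
y(c, V) = 1
x(O) = 2*O
y(-11, -36)*x(8) = 1*(2*8) = 1*16 = 16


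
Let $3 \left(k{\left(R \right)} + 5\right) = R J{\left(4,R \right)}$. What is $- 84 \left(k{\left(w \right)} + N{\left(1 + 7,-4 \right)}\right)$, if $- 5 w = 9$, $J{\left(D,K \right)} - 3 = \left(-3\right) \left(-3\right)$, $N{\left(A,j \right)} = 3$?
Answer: $\frac{3864}{5} \approx 772.8$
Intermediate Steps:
$J{\left(D,K \right)} = 12$ ($J{\left(D,K \right)} = 3 - -9 = 3 + 9 = 12$)
$w = - \frac{9}{5}$ ($w = \left(- \frac{1}{5}\right) 9 = - \frac{9}{5} \approx -1.8$)
$k{\left(R \right)} = -5 + 4 R$ ($k{\left(R \right)} = -5 + \frac{R 12}{3} = -5 + \frac{12 R}{3} = -5 + 4 R$)
$- 84 \left(k{\left(w \right)} + N{\left(1 + 7,-4 \right)}\right) = - 84 \left(\left(-5 + 4 \left(- \frac{9}{5}\right)\right) + 3\right) = - 84 \left(\left(-5 - \frac{36}{5}\right) + 3\right) = - 84 \left(- \frac{61}{5} + 3\right) = \left(-84\right) \left(- \frac{46}{5}\right) = \frac{3864}{5}$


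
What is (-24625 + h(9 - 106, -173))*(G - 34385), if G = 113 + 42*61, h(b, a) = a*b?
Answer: 248733240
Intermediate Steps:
G = 2675 (G = 113 + 2562 = 2675)
(-24625 + h(9 - 106, -173))*(G - 34385) = (-24625 - 173*(9 - 106))*(2675 - 34385) = (-24625 - 173*(-97))*(-31710) = (-24625 + 16781)*(-31710) = -7844*(-31710) = 248733240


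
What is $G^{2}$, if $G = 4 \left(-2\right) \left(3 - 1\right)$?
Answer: $256$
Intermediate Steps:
$G = -16$ ($G = \left(-8\right) 2 = -16$)
$G^{2} = \left(-16\right)^{2} = 256$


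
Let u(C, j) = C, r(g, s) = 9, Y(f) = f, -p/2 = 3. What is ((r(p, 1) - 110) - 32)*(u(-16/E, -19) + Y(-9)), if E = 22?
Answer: 14231/11 ≈ 1293.7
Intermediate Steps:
p = -6 (p = -2*3 = -6)
((r(p, 1) - 110) - 32)*(u(-16/E, -19) + Y(-9)) = ((9 - 110) - 32)*(-16/22 - 9) = (-101 - 32)*(-16*1/22 - 9) = -133*(-8/11 - 9) = -133*(-107/11) = 14231/11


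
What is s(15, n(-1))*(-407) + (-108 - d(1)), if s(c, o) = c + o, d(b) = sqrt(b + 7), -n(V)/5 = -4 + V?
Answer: -16388 - 2*sqrt(2) ≈ -16391.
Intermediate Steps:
n(V) = 20 - 5*V (n(V) = -5*(-4 + V) = 20 - 5*V)
d(b) = sqrt(7 + b)
s(15, n(-1))*(-407) + (-108 - d(1)) = (15 + (20 - 5*(-1)))*(-407) + (-108 - sqrt(7 + 1)) = (15 + (20 + 5))*(-407) + (-108 - sqrt(8)) = (15 + 25)*(-407) + (-108 - 2*sqrt(2)) = 40*(-407) + (-108 - 2*sqrt(2)) = -16280 + (-108 - 2*sqrt(2)) = -16388 - 2*sqrt(2)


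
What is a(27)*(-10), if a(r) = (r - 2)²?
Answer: -6250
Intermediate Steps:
a(r) = (-2 + r)²
a(27)*(-10) = (-2 + 27)²*(-10) = 25²*(-10) = 625*(-10) = -6250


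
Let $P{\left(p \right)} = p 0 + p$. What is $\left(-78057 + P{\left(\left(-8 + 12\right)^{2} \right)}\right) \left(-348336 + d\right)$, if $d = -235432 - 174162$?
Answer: $59149615130$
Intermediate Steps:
$P{\left(p \right)} = p$ ($P{\left(p \right)} = 0 + p = p$)
$d = -409594$ ($d = -235432 - 174162 = -409594$)
$\left(-78057 + P{\left(\left(-8 + 12\right)^{2} \right)}\right) \left(-348336 + d\right) = \left(-78057 + \left(-8 + 12\right)^{2}\right) \left(-348336 - 409594\right) = \left(-78057 + 4^{2}\right) \left(-757930\right) = \left(-78057 + 16\right) \left(-757930\right) = \left(-78041\right) \left(-757930\right) = 59149615130$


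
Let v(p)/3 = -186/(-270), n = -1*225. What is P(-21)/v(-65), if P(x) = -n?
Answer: 3375/31 ≈ 108.87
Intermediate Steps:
n = -225
v(p) = 31/15 (v(p) = 3*(-186/(-270)) = 3*(-186*(-1/270)) = 3*(31/45) = 31/15)
P(x) = 225 (P(x) = -1*(-225) = 225)
P(-21)/v(-65) = 225/(31/15) = 225*(15/31) = 3375/31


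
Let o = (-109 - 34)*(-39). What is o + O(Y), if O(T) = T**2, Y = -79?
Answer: 11818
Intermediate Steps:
o = 5577 (o = -143*(-39) = 5577)
o + O(Y) = 5577 + (-79)**2 = 5577 + 6241 = 11818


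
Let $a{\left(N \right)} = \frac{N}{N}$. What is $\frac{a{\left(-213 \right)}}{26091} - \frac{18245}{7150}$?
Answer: $- \frac{563341}{220770} \approx -2.5517$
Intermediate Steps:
$a{\left(N \right)} = 1$
$\frac{a{\left(-213 \right)}}{26091} - \frac{18245}{7150} = 1 \cdot \frac{1}{26091} - \frac{18245}{7150} = 1 \cdot \frac{1}{26091} - \frac{3649}{1430} = \frac{1}{26091} - \frac{3649}{1430} = - \frac{563341}{220770}$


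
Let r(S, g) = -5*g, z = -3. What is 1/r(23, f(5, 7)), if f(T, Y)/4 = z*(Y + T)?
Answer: 1/720 ≈ 0.0013889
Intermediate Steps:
f(T, Y) = -12*T - 12*Y (f(T, Y) = 4*(-3*(Y + T)) = 4*(-3*(T + Y)) = 4*(-3*T - 3*Y) = -12*T - 12*Y)
1/r(23, f(5, 7)) = 1/(-5*(-12*5 - 12*7)) = 1/(-5*(-60 - 84)) = 1/(-5*(-144)) = 1/720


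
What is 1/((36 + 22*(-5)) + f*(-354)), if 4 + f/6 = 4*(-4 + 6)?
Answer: -1/8570 ≈ -0.00011669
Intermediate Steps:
f = 24 (f = -24 + 6*(4*(-4 + 6)) = -24 + 6*(4*2) = -24 + 6*8 = -24 + 48 = 24)
1/((36 + 22*(-5)) + f*(-354)) = 1/((36 + 22*(-5)) + 24*(-354)) = 1/((36 - 110) - 8496) = 1/(-74 - 8496) = 1/(-8570) = -1/8570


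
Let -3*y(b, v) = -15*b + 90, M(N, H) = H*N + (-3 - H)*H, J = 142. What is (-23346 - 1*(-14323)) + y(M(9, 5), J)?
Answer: -9028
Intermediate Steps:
M(N, H) = H*N + H*(-3 - H)
y(b, v) = -30 + 5*b (y(b, v) = -(-15*b + 90)/3 = -(90 - 15*b)/3 = -30 + 5*b)
(-23346 - 1*(-14323)) + y(M(9, 5), J) = (-23346 - 1*(-14323)) + (-30 + 5*(5*(-3 + 9 - 1*5))) = (-23346 + 14323) + (-30 + 5*(5*(-3 + 9 - 5))) = -9023 + (-30 + 5*(5*1)) = -9023 + (-30 + 5*5) = -9023 + (-30 + 25) = -9023 - 5 = -9028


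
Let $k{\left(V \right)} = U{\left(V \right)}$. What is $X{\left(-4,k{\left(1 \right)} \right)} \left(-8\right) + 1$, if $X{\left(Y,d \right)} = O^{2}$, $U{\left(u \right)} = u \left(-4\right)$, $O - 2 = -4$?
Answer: $-31$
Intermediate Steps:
$O = -2$ ($O = 2 - 4 = -2$)
$U{\left(u \right)} = - 4 u$
$k{\left(V \right)} = - 4 V$
$X{\left(Y,d \right)} = 4$ ($X{\left(Y,d \right)} = \left(-2\right)^{2} = 4$)
$X{\left(-4,k{\left(1 \right)} \right)} \left(-8\right) + 1 = 4 \left(-8\right) + 1 = -32 + 1 = -31$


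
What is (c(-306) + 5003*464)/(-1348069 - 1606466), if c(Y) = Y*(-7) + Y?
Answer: -2323228/2954535 ≈ -0.78633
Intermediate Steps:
c(Y) = -6*Y (c(Y) = -7*Y + Y = -6*Y)
(c(-306) + 5003*464)/(-1348069 - 1606466) = (-6*(-306) + 5003*464)/(-1348069 - 1606466) = (1836 + 2321392)/(-2954535) = 2323228*(-1/2954535) = -2323228/2954535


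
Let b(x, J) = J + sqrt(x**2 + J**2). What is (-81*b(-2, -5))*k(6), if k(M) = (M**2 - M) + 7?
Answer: 14985 - 2997*sqrt(29) ≈ -1154.3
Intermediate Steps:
k(M) = 7 + M**2 - M
b(x, J) = J + sqrt(J**2 + x**2)
(-81*b(-2, -5))*k(6) = (-81*(-5 + sqrt((-5)**2 + (-2)**2)))*(7 + 6**2 - 1*6) = (-81*(-5 + sqrt(25 + 4)))*(7 + 36 - 6) = -81*(-5 + sqrt(29))*37 = (405 - 81*sqrt(29))*37 = 14985 - 2997*sqrt(29)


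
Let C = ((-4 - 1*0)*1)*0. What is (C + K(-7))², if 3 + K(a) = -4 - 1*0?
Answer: 49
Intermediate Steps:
C = 0 (C = ((-4 + 0)*1)*0 = -4*1*0 = -4*0 = 0)
K(a) = -7 (K(a) = -3 + (-4 - 1*0) = -3 + (-4 + 0) = -3 - 4 = -7)
(C + K(-7))² = (0 - 7)² = (-7)² = 49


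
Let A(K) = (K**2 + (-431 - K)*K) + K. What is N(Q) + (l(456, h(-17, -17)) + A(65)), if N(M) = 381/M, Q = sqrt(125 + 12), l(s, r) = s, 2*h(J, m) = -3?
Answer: -27494 + 381*sqrt(137)/137 ≈ -27461.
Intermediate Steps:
h(J, m) = -3/2 (h(J, m) = (1/2)*(-3) = -3/2)
Q = sqrt(137) ≈ 11.705
A(K) = K + K**2 + K*(-431 - K) (A(K) = (K**2 + K*(-431 - K)) + K = K + K**2 + K*(-431 - K))
N(Q) + (l(456, h(-17, -17)) + A(65)) = 381/(sqrt(137)) + (456 - 430*65) = 381*(sqrt(137)/137) + (456 - 27950) = 381*sqrt(137)/137 - 27494 = -27494 + 381*sqrt(137)/137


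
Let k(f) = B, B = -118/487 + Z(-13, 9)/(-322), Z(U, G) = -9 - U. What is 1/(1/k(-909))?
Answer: -19972/78407 ≈ -0.25472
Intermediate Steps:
B = -19972/78407 (B = -118/487 + (-9 - 1*(-13))/(-322) = -118*1/487 + (-9 + 13)*(-1/322) = -118/487 + 4*(-1/322) = -118/487 - 2/161 = -19972/78407 ≈ -0.25472)
k(f) = -19972/78407
1/(1/k(-909)) = 1/(1/(-19972/78407)) = 1/(-78407/19972) = -19972/78407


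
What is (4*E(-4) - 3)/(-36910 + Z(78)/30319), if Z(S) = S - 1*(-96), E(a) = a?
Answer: 576061/1119074116 ≈ 0.00051477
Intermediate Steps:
Z(S) = 96 + S (Z(S) = S + 96 = 96 + S)
(4*E(-4) - 3)/(-36910 + Z(78)/30319) = (4*(-4) - 3)/(-36910 + (96 + 78)/30319) = (-16 - 3)/(-36910 + 174*(1/30319)) = -19/(-36910 + 174/30319) = -19/(-1119074116/30319) = -30319/1119074116*(-19) = 576061/1119074116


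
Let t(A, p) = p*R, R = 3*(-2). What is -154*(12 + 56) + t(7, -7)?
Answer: -10430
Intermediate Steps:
R = -6
t(A, p) = -6*p (t(A, p) = p*(-6) = -6*p)
-154*(12 + 56) + t(7, -7) = -154*(12 + 56) - 6*(-7) = -154*68 + 42 = -10472 + 42 = -10430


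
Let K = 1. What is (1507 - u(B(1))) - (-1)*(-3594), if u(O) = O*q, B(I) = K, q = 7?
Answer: -2094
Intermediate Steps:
B(I) = 1
u(O) = 7*O (u(O) = O*7 = 7*O)
(1507 - u(B(1))) - (-1)*(-3594) = (1507 - 7) - (-1)*(-3594) = (1507 - 1*7) - 1*3594 = (1507 - 7) - 3594 = 1500 - 3594 = -2094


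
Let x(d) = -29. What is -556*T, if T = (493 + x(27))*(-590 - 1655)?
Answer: 579174080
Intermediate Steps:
T = -1041680 (T = (493 - 29)*(-590 - 1655) = 464*(-2245) = -1041680)
-556*T = -556*(-1041680) = 579174080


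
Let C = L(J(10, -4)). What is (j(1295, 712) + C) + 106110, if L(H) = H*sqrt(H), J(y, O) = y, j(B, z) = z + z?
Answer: 107534 + 10*sqrt(10) ≈ 1.0757e+5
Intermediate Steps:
j(B, z) = 2*z
L(H) = H**(3/2)
C = 10*sqrt(10) (C = 10**(3/2) = 10*sqrt(10) ≈ 31.623)
(j(1295, 712) + C) + 106110 = (2*712 + 10*sqrt(10)) + 106110 = (1424 + 10*sqrt(10)) + 106110 = 107534 + 10*sqrt(10)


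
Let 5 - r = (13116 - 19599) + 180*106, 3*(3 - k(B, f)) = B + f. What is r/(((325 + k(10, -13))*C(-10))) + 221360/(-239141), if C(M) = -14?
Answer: 142262808/78677389 ≈ 1.8082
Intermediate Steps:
k(B, f) = 3 - B/3 - f/3 (k(B, f) = 3 - (B + f)/3 = 3 + (-B/3 - f/3) = 3 - B/3 - f/3)
r = -12592 (r = 5 - ((13116 - 19599) + 180*106) = 5 - (-6483 + 19080) = 5 - 1*12597 = 5 - 12597 = -12592)
r/(((325 + k(10, -13))*C(-10))) + 221360/(-239141) = -12592*(-1/(14*(325 + (3 - ⅓*10 - ⅓*(-13))))) + 221360/(-239141) = -12592*(-1/(14*(325 + (3 - 10/3 + 13/3)))) + 221360*(-1/239141) = -12592*(-1/(14*(325 + 4))) - 221360/239141 = -12592/(329*(-14)) - 221360/239141 = -12592/(-4606) - 221360/239141 = -12592*(-1/4606) - 221360/239141 = 6296/2303 - 221360/239141 = 142262808/78677389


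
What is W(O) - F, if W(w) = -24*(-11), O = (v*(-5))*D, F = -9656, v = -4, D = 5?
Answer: 9920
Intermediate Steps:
O = 100 (O = -4*(-5)*5 = 20*5 = 100)
W(w) = 264
W(O) - F = 264 - 1*(-9656) = 264 + 9656 = 9920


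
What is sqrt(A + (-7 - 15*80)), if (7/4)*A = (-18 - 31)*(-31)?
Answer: I*sqrt(339) ≈ 18.412*I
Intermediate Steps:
A = 868 (A = 4*((-18 - 31)*(-31))/7 = 4*(-49*(-31))/7 = (4/7)*1519 = 868)
sqrt(A + (-7 - 15*80)) = sqrt(868 + (-7 - 15*80)) = sqrt(868 + (-7 - 1200)) = sqrt(868 - 1207) = sqrt(-339) = I*sqrt(339)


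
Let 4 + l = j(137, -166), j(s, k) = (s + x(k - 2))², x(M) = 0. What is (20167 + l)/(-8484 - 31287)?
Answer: -38932/39771 ≈ -0.97890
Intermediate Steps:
j(s, k) = s² (j(s, k) = (s + 0)² = s²)
l = 18765 (l = -4 + 137² = -4 + 18769 = 18765)
(20167 + l)/(-8484 - 31287) = (20167 + 18765)/(-8484 - 31287) = 38932/(-39771) = 38932*(-1/39771) = -38932/39771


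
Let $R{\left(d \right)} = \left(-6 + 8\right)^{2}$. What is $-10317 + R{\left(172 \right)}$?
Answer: $-10313$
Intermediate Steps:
$R{\left(d \right)} = 4$ ($R{\left(d \right)} = 2^{2} = 4$)
$-10317 + R{\left(172 \right)} = -10317 + 4 = -10313$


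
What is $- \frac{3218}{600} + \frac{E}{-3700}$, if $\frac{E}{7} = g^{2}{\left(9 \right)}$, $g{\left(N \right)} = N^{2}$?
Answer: $- \frac{98657}{5550} \approx -17.776$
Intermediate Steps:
$E = 45927$ ($E = 7 \left(9^{2}\right)^{2} = 7 \cdot 81^{2} = 7 \cdot 6561 = 45927$)
$- \frac{3218}{600} + \frac{E}{-3700} = - \frac{3218}{600} + \frac{45927}{-3700} = \left(-3218\right) \frac{1}{600} + 45927 \left(- \frac{1}{3700}\right) = - \frac{1609}{300} - \frac{45927}{3700} = - \frac{98657}{5550}$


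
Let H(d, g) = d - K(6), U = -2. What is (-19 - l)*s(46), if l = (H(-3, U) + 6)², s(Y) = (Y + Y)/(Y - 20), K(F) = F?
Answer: -1288/13 ≈ -99.077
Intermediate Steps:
s(Y) = 2*Y/(-20 + Y) (s(Y) = (2*Y)/(-20 + Y) = 2*Y/(-20 + Y))
H(d, g) = -6 + d (H(d, g) = d - 1*6 = d - 6 = -6 + d)
l = 9 (l = ((-6 - 3) + 6)² = (-9 + 6)² = (-3)² = 9)
(-19 - l)*s(46) = (-19 - 1*9)*(2*46/(-20 + 46)) = (-19 - 9)*(2*46/26) = -56*46/26 = -28*46/13 = -1288/13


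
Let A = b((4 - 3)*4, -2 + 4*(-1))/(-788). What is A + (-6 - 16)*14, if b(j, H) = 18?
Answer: -121361/394 ≈ -308.02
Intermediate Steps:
A = -9/394 (A = 18/(-788) = 18*(-1/788) = -9/394 ≈ -0.022843)
A + (-6 - 16)*14 = -9/394 + (-6 - 16)*14 = -9/394 - 22*14 = -9/394 - 308 = -121361/394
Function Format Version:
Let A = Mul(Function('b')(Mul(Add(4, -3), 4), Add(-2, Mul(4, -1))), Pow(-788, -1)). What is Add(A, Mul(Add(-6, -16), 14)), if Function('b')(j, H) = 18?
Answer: Rational(-121361, 394) ≈ -308.02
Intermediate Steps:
A = Rational(-9, 394) (A = Mul(18, Pow(-788, -1)) = Mul(18, Rational(-1, 788)) = Rational(-9, 394) ≈ -0.022843)
Add(A, Mul(Add(-6, -16), 14)) = Add(Rational(-9, 394), Mul(Add(-6, -16), 14)) = Add(Rational(-9, 394), Mul(-22, 14)) = Add(Rational(-9, 394), -308) = Rational(-121361, 394)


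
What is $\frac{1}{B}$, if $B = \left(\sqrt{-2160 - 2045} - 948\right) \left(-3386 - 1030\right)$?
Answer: $\frac{79}{332270512} + \frac{29 i \sqrt{5}}{3987246144} \approx 2.3776 \cdot 10^{-7} + 1.6263 \cdot 10^{-8} i$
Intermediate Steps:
$B = 4186368 - 128064 i \sqrt{5}$ ($B = \left(\sqrt{-4205} - 948\right) \left(-4416\right) = \left(29 i \sqrt{5} - 948\right) \left(-4416\right) = \left(-948 + 29 i \sqrt{5}\right) \left(-4416\right) = 4186368 - 128064 i \sqrt{5} \approx 4.1864 \cdot 10^{6} - 2.8636 \cdot 10^{5} i$)
$\frac{1}{B} = \frac{1}{4186368 - 128064 i \sqrt{5}}$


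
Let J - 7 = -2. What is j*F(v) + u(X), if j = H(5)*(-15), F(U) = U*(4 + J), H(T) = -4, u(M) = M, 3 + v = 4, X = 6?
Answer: 546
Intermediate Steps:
J = 5 (J = 7 - 2 = 5)
v = 1 (v = -3 + 4 = 1)
F(U) = 9*U (F(U) = U*(4 + 5) = U*9 = 9*U)
j = 60 (j = -4*(-15) = 60)
j*F(v) + u(X) = 60*(9*1) + 6 = 60*9 + 6 = 540 + 6 = 546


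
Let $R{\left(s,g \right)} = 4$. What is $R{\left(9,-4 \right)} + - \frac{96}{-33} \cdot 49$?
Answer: $\frac{1612}{11} \approx 146.55$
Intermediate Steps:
$R{\left(9,-4 \right)} + - \frac{96}{-33} \cdot 49 = 4 + - \frac{96}{-33} \cdot 49 = 4 + \left(-96\right) \left(- \frac{1}{33}\right) 49 = 4 + \frac{32}{11} \cdot 49 = 4 + \frac{1568}{11} = \frac{1612}{11}$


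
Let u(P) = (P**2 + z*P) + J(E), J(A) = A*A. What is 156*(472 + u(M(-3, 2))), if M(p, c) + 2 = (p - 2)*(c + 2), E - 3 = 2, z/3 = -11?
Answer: 266292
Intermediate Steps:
z = -33 (z = 3*(-11) = -33)
E = 5 (E = 3 + 2 = 5)
M(p, c) = -2 + (-2 + p)*(2 + c) (M(p, c) = -2 + (p - 2)*(c + 2) = -2 + (-2 + p)*(2 + c))
J(A) = A**2
u(P) = 25 + P**2 - 33*P (u(P) = (P**2 - 33*P) + 5**2 = (P**2 - 33*P) + 25 = 25 + P**2 - 33*P)
156*(472 + u(M(-3, 2))) = 156*(472 + (25 + (-6 - 2*2 + 2*(-3) + 2*(-3))**2 - 33*(-6 - 2*2 + 2*(-3) + 2*(-3)))) = 156*(472 + (25 + (-6 - 4 - 6 - 6)**2 - 33*(-6 - 4 - 6 - 6))) = 156*(472 + (25 + (-22)**2 - 33*(-22))) = 156*(472 + (25 + 484 + 726)) = 156*(472 + 1235) = 156*1707 = 266292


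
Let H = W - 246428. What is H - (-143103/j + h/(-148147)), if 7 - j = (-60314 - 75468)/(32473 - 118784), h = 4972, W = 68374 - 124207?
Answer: -19144468272491174/69391314065 ≈ -2.7589e+5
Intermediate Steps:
W = -55833
H = -302261 (H = -55833 - 246428 = -302261)
j = 468395/86311 (j = 7 - (-60314 - 75468)/(32473 - 118784) = 7 - (-135782)/(-86311) = 7 - (-135782)*(-1)/86311 = 7 - 1*135782/86311 = 7 - 135782/86311 = 468395/86311 ≈ 5.4268)
H - (-143103/j + h/(-148147)) = -302261 - (-143103/468395/86311 + 4972/(-148147)) = -302261 - (-143103*86311/468395 + 4972*(-1/148147)) = -302261 - (-12351363033/468395 - 4972/148147) = -302261 - 1*(-1829819708109791/69391314065) = -302261 + 1829819708109791/69391314065 = -19144468272491174/69391314065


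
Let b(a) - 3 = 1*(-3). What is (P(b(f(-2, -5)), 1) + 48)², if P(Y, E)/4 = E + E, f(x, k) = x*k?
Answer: 3136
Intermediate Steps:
f(x, k) = k*x
b(a) = 0 (b(a) = 3 + 1*(-3) = 3 - 3 = 0)
P(Y, E) = 8*E (P(Y, E) = 4*(E + E) = 4*(2*E) = 8*E)
(P(b(f(-2, -5)), 1) + 48)² = (8*1 + 48)² = (8 + 48)² = 56² = 3136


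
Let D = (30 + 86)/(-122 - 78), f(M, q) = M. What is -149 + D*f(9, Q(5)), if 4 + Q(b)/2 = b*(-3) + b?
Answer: -7711/50 ≈ -154.22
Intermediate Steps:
Q(b) = -8 - 4*b (Q(b) = -8 + 2*(b*(-3) + b) = -8 + 2*(-3*b + b) = -8 + 2*(-2*b) = -8 - 4*b)
D = -29/50 (D = 116/(-200) = 116*(-1/200) = -29/50 ≈ -0.58000)
-149 + D*f(9, Q(5)) = -149 - 29/50*9 = -149 - 261/50 = -7711/50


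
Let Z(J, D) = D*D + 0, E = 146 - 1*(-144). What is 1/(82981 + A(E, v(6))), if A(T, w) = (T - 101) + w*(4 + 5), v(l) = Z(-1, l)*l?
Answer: 1/85114 ≈ 1.1749e-5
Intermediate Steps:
E = 290 (E = 146 + 144 = 290)
Z(J, D) = D² (Z(J, D) = D² + 0 = D²)
v(l) = l³ (v(l) = l²*l = l³)
A(T, w) = -101 + T + 9*w (A(T, w) = (-101 + T) + w*9 = (-101 + T) + 9*w = -101 + T + 9*w)
1/(82981 + A(E, v(6))) = 1/(82981 + (-101 + 290 + 9*6³)) = 1/(82981 + (-101 + 290 + 9*216)) = 1/(82981 + (-101 + 290 + 1944)) = 1/(82981 + 2133) = 1/85114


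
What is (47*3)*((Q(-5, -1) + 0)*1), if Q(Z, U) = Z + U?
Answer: -846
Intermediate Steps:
Q(Z, U) = U + Z
(47*3)*((Q(-5, -1) + 0)*1) = (47*3)*(((-1 - 5) + 0)*1) = 141*((-6 + 0)*1) = 141*(-6*1) = 141*(-6) = -846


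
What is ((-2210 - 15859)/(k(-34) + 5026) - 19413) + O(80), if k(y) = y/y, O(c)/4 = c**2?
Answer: 31083980/5027 ≈ 6183.4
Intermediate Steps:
O(c) = 4*c**2
k(y) = 1
((-2210 - 15859)/(k(-34) + 5026) - 19413) + O(80) = ((-2210 - 15859)/(1 + 5026) - 19413) + 4*80**2 = (-18069/5027 - 19413) + 4*6400 = (-18069*1/5027 - 19413) + 25600 = (-18069/5027 - 19413) + 25600 = -97607220/5027 + 25600 = 31083980/5027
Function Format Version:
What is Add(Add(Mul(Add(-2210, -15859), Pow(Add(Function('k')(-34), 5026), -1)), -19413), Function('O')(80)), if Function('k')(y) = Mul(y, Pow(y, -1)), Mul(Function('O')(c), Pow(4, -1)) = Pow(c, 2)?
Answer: Rational(31083980, 5027) ≈ 6183.4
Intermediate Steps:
Function('O')(c) = Mul(4, Pow(c, 2))
Function('k')(y) = 1
Add(Add(Mul(Add(-2210, -15859), Pow(Add(Function('k')(-34), 5026), -1)), -19413), Function('O')(80)) = Add(Add(Mul(Add(-2210, -15859), Pow(Add(1, 5026), -1)), -19413), Mul(4, Pow(80, 2))) = Add(Add(Mul(-18069, Pow(5027, -1)), -19413), Mul(4, 6400)) = Add(Add(Mul(-18069, Rational(1, 5027)), -19413), 25600) = Add(Add(Rational(-18069, 5027), -19413), 25600) = Add(Rational(-97607220, 5027), 25600) = Rational(31083980, 5027)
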